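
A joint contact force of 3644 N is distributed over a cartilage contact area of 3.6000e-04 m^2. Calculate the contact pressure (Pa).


P = F / A
P = 3644 / 3.6000e-04
P = 1.0122e+07


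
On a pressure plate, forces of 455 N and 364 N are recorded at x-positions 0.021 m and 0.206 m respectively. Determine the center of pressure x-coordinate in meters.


COP_x = (F1*x1 + F2*x2) / (F1 + F2)
COP_x = (455*0.021 + 364*0.206) / (455 + 364)
Numerator = 84.5390
Denominator = 819
COP_x = 0.1032


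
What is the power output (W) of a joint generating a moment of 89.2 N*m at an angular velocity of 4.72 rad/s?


P = M * omega
P = 89.2 * 4.72
P = 421.0240


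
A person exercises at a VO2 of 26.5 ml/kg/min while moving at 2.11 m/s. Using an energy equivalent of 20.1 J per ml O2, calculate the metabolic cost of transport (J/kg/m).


Power per kg = VO2 * 20.1 / 60
Power per kg = 26.5 * 20.1 / 60 = 8.8775 W/kg
Cost = power_per_kg / speed
Cost = 8.8775 / 2.11
Cost = 4.2073


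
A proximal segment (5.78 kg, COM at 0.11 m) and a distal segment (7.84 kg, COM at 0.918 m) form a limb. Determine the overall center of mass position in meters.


COM = (m1*x1 + m2*x2) / (m1 + m2)
COM = (5.78*0.11 + 7.84*0.918) / (5.78 + 7.84)
Numerator = 7.8329
Denominator = 13.6200
COM = 0.5751


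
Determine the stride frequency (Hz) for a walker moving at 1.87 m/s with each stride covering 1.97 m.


f = v / stride_length
f = 1.87 / 1.97
f = 0.9492


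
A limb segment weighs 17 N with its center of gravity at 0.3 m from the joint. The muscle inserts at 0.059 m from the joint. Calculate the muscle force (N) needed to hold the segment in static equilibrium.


F_muscle = W * d_load / d_muscle
F_muscle = 17 * 0.3 / 0.059
Numerator = 5.1000
F_muscle = 86.4407


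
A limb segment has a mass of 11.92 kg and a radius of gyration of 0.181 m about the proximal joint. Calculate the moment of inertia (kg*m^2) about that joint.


I = m * k^2
I = 11.92 * 0.181^2
k^2 = 0.0328
I = 0.3905


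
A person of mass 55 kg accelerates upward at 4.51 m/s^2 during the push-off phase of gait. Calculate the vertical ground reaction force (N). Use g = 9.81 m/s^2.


GRF = m * (g + a)
GRF = 55 * (9.81 + 4.51)
GRF = 55 * 14.3200
GRF = 787.6000


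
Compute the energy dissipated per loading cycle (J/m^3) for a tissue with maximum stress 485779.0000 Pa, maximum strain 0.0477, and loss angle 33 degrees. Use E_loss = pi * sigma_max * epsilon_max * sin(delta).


E_loss = pi * sigma_max * epsilon_max * sin(delta)
delta = 33 deg = 0.5760 rad
sin(delta) = 0.5446
E_loss = pi * 485779.0000 * 0.0477 * 0.5446
E_loss = 39647.4950


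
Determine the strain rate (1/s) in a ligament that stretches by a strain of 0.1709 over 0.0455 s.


strain_rate = delta_strain / delta_t
strain_rate = 0.1709 / 0.0455
strain_rate = 3.7560


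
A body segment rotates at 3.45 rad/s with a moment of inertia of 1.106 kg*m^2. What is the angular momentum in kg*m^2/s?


L = I * omega
L = 1.106 * 3.45
L = 3.8157


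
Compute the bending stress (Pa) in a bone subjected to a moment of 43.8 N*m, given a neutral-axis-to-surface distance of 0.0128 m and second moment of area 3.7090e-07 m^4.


sigma = M * c / I
sigma = 43.8 * 0.0128 / 3.7090e-07
M * c = 0.5606
sigma = 1.5116e+06


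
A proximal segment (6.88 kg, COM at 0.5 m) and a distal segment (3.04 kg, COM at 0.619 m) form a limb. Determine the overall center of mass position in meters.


COM = (m1*x1 + m2*x2) / (m1 + m2)
COM = (6.88*0.5 + 3.04*0.619) / (6.88 + 3.04)
Numerator = 5.3218
Denominator = 9.9200
COM = 0.5365


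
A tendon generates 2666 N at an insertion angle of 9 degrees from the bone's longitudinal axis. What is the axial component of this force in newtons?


F_eff = F_tendon * cos(theta)
theta = 9 deg = 0.1571 rad
cos(theta) = 0.9877
F_eff = 2666 * 0.9877
F_eff = 2633.1771


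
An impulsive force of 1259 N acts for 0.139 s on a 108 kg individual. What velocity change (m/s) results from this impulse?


J = F * dt = 1259 * 0.139 = 175.0010 N*s
delta_v = J / m
delta_v = 175.0010 / 108
delta_v = 1.6204


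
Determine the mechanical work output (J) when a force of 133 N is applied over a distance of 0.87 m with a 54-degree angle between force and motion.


W = F * d * cos(theta)
theta = 54 deg = 0.9425 rad
cos(theta) = 0.5878
W = 133 * 0.87 * 0.5878
W = 68.0126


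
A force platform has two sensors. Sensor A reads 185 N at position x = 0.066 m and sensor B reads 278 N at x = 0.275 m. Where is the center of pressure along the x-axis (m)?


COP_x = (F1*x1 + F2*x2) / (F1 + F2)
COP_x = (185*0.066 + 278*0.275) / (185 + 278)
Numerator = 88.6600
Denominator = 463
COP_x = 0.1915


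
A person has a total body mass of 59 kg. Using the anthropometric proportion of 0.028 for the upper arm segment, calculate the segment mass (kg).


m_segment = body_mass * fraction
m_segment = 59 * 0.028
m_segment = 1.6520


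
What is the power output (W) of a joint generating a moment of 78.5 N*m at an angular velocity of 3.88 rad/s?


P = M * omega
P = 78.5 * 3.88
P = 304.5800


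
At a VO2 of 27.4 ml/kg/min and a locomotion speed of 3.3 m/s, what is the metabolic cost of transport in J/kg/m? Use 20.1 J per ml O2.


Power per kg = VO2 * 20.1 / 60
Power per kg = 27.4 * 20.1 / 60 = 9.1790 W/kg
Cost = power_per_kg / speed
Cost = 9.1790 / 3.3
Cost = 2.7815


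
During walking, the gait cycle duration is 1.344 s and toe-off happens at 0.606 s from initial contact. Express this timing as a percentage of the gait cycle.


pct = (event_time / cycle_time) * 100
pct = (0.606 / 1.344) * 100
ratio = 0.4509
pct = 45.0893


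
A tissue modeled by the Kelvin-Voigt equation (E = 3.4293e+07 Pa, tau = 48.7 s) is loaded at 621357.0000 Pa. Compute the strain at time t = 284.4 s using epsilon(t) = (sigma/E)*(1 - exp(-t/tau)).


epsilon(t) = (sigma/E) * (1 - exp(-t/tau))
sigma/E = 621357.0000 / 3.4293e+07 = 0.0181
exp(-t/tau) = exp(-284.4 / 48.7) = 0.0029
epsilon = 0.0181 * (1 - 0.0029)
epsilon = 0.0181


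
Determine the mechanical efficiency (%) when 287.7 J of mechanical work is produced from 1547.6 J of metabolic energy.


eta = (W_mech / E_meta) * 100
eta = (287.7 / 1547.6) * 100
ratio = 0.1859
eta = 18.5901


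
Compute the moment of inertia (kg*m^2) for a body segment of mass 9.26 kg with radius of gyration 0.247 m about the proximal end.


I = m * k^2
I = 9.26 * 0.247^2
k^2 = 0.0610
I = 0.5649


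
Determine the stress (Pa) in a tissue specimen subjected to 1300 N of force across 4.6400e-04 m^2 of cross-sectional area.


stress = F / A
stress = 1300 / 4.6400e-04
stress = 2.8017e+06


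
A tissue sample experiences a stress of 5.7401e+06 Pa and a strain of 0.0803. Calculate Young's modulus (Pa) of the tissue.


E = stress / strain
E = 5.7401e+06 / 0.0803
E = 7.1483e+07


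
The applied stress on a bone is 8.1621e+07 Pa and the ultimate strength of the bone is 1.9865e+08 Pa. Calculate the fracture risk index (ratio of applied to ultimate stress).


FRI = applied / ultimate
FRI = 8.1621e+07 / 1.9865e+08
FRI = 0.4109


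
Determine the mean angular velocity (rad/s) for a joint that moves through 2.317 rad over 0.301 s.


omega = delta_theta / delta_t
omega = 2.317 / 0.301
omega = 7.6977


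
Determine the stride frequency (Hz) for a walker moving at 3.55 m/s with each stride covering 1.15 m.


f = v / stride_length
f = 3.55 / 1.15
f = 3.0870


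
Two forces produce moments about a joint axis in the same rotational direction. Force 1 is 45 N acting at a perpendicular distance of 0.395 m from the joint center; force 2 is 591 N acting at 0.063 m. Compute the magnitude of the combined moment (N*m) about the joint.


M = F1 * d1 + F2 * d2
M = 45 * 0.395 + 591 * 0.063
M = 17.7750 + 37.2330
M = 55.0080


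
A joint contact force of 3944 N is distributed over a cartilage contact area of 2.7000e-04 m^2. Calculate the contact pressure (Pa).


P = F / A
P = 3944 / 2.7000e-04
P = 1.4607e+07


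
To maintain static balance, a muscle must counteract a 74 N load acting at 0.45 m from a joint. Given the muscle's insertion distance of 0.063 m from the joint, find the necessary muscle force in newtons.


F_muscle = W * d_load / d_muscle
F_muscle = 74 * 0.45 / 0.063
Numerator = 33.3000
F_muscle = 528.5714


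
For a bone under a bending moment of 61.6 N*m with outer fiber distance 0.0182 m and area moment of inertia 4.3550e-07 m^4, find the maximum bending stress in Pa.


sigma = M * c / I
sigma = 61.6 * 0.0182 / 4.3550e-07
M * c = 1.1211
sigma = 2.5743e+06


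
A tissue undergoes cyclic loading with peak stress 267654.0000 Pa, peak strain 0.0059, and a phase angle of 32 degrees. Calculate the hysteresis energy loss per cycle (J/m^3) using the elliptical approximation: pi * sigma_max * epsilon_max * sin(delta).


E_loss = pi * sigma_max * epsilon_max * sin(delta)
delta = 32 deg = 0.5585 rad
sin(delta) = 0.5299
E_loss = pi * 267654.0000 * 0.0059 * 0.5299
E_loss = 2628.9682


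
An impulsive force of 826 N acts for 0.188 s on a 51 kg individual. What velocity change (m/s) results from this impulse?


J = F * dt = 826 * 0.188 = 155.2880 N*s
delta_v = J / m
delta_v = 155.2880 / 51
delta_v = 3.0449


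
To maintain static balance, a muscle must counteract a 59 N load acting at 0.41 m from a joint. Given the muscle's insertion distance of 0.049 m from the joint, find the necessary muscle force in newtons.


F_muscle = W * d_load / d_muscle
F_muscle = 59 * 0.41 / 0.049
Numerator = 24.1900
F_muscle = 493.6735


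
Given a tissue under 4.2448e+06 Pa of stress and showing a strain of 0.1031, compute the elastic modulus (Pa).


E = stress / strain
E = 4.2448e+06 / 0.1031
E = 4.1172e+07


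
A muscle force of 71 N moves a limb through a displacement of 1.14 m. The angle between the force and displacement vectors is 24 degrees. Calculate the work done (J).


W = F * d * cos(theta)
theta = 24 deg = 0.4189 rad
cos(theta) = 0.9135
W = 71 * 1.14 * 0.9135
W = 73.9424


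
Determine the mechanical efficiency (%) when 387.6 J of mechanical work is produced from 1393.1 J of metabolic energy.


eta = (W_mech / E_meta) * 100
eta = (387.6 / 1393.1) * 100
ratio = 0.2782
eta = 27.8228


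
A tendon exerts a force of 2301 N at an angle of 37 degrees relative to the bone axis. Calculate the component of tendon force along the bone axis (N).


F_eff = F_tendon * cos(theta)
theta = 37 deg = 0.6458 rad
cos(theta) = 0.7986
F_eff = 2301 * 0.7986
F_eff = 1837.6603


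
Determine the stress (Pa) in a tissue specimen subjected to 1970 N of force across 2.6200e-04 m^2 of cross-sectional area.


stress = F / A
stress = 1970 / 2.6200e-04
stress = 7.5191e+06


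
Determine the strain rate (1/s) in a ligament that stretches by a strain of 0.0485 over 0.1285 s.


strain_rate = delta_strain / delta_t
strain_rate = 0.0485 / 0.1285
strain_rate = 0.3774


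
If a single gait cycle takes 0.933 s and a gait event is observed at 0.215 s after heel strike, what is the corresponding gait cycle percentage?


pct = (event_time / cycle_time) * 100
pct = (0.215 / 0.933) * 100
ratio = 0.2304
pct = 23.0439


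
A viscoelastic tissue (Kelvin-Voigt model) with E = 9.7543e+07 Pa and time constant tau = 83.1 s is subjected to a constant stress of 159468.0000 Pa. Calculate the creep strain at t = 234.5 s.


epsilon(t) = (sigma/E) * (1 - exp(-t/tau))
sigma/E = 159468.0000 / 9.7543e+07 = 0.0016
exp(-t/tau) = exp(-234.5 / 83.1) = 0.0595
epsilon = 0.0016 * (1 - 0.0595)
epsilon = 0.0015


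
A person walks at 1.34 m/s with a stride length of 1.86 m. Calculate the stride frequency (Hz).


f = v / stride_length
f = 1.34 / 1.86
f = 0.7204


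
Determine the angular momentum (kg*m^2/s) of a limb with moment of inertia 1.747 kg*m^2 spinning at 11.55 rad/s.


L = I * omega
L = 1.747 * 11.55
L = 20.1779


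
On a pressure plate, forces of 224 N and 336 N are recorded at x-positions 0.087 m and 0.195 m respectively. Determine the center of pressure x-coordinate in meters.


COP_x = (F1*x1 + F2*x2) / (F1 + F2)
COP_x = (224*0.087 + 336*0.195) / (224 + 336)
Numerator = 85.0080
Denominator = 560
COP_x = 0.1518


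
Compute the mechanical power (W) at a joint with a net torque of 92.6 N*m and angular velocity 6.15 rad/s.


P = M * omega
P = 92.6 * 6.15
P = 569.4900


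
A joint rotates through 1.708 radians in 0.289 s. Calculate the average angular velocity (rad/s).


omega = delta_theta / delta_t
omega = 1.708 / 0.289
omega = 5.9100


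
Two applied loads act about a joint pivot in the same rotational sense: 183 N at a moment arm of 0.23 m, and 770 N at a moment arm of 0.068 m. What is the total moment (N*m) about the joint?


M = F1 * d1 + F2 * d2
M = 183 * 0.23 + 770 * 0.068
M = 42.0900 + 52.3600
M = 94.4500


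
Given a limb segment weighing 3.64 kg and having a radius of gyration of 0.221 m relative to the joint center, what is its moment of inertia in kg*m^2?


I = m * k^2
I = 3.64 * 0.221^2
k^2 = 0.0488
I = 0.1778


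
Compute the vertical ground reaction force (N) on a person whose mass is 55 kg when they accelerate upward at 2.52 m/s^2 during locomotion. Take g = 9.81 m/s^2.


GRF = m * (g + a)
GRF = 55 * (9.81 + 2.52)
GRF = 55 * 12.3300
GRF = 678.1500


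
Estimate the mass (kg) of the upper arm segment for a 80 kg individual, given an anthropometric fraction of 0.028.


m_segment = body_mass * fraction
m_segment = 80 * 0.028
m_segment = 2.2400


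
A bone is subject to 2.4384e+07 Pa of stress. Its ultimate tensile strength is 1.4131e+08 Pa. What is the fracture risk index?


FRI = applied / ultimate
FRI = 2.4384e+07 / 1.4131e+08
FRI = 0.1726


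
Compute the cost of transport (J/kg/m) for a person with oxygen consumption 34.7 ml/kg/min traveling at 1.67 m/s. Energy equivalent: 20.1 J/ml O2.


Power per kg = VO2 * 20.1 / 60
Power per kg = 34.7 * 20.1 / 60 = 11.6245 W/kg
Cost = power_per_kg / speed
Cost = 11.6245 / 1.67
Cost = 6.9608


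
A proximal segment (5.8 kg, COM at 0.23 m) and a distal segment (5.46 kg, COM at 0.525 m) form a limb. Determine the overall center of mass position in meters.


COM = (m1*x1 + m2*x2) / (m1 + m2)
COM = (5.8*0.23 + 5.46*0.525) / (5.8 + 5.46)
Numerator = 4.2005
Denominator = 11.2600
COM = 0.3730


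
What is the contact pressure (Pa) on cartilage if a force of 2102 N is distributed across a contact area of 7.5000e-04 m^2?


P = F / A
P = 2102 / 7.5000e-04
P = 2.8027e+06


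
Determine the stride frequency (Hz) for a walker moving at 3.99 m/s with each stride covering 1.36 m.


f = v / stride_length
f = 3.99 / 1.36
f = 2.9338


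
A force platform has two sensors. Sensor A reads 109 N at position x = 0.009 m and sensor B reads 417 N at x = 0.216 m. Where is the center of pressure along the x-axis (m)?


COP_x = (F1*x1 + F2*x2) / (F1 + F2)
COP_x = (109*0.009 + 417*0.216) / (109 + 417)
Numerator = 91.0530
Denominator = 526
COP_x = 0.1731


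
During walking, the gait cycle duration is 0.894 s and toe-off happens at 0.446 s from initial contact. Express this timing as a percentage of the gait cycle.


pct = (event_time / cycle_time) * 100
pct = (0.446 / 0.894) * 100
ratio = 0.4989
pct = 49.8881


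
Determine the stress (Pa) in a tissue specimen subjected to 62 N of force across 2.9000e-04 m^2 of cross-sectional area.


stress = F / A
stress = 62 / 2.9000e-04
stress = 213793.1034


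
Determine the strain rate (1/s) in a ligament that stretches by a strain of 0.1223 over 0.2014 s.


strain_rate = delta_strain / delta_t
strain_rate = 0.1223 / 0.2014
strain_rate = 0.6072


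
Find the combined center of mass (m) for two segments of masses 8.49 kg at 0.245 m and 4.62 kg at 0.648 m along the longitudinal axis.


COM = (m1*x1 + m2*x2) / (m1 + m2)
COM = (8.49*0.245 + 4.62*0.648) / (8.49 + 4.62)
Numerator = 5.0738
Denominator = 13.1100
COM = 0.3870


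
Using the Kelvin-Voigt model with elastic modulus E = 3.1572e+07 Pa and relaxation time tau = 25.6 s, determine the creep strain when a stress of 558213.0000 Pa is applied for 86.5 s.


epsilon(t) = (sigma/E) * (1 - exp(-t/tau))
sigma/E = 558213.0000 / 3.1572e+07 = 0.0177
exp(-t/tau) = exp(-86.5 / 25.6) = 0.0341
epsilon = 0.0177 * (1 - 0.0341)
epsilon = 0.0171


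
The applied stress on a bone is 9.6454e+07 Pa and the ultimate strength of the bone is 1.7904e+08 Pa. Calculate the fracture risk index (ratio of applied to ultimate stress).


FRI = applied / ultimate
FRI = 9.6454e+07 / 1.7904e+08
FRI = 0.5387


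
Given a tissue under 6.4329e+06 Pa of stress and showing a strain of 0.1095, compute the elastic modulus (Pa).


E = stress / strain
E = 6.4329e+06 / 0.1095
E = 5.8748e+07


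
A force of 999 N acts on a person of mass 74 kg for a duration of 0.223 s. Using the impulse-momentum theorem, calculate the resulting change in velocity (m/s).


J = F * dt = 999 * 0.223 = 222.7770 N*s
delta_v = J / m
delta_v = 222.7770 / 74
delta_v = 3.0105


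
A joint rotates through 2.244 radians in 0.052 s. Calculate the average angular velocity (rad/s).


omega = delta_theta / delta_t
omega = 2.244 / 0.052
omega = 43.1538


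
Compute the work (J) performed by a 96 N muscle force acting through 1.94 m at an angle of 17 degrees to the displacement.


W = F * d * cos(theta)
theta = 17 deg = 0.2967 rad
cos(theta) = 0.9563
W = 96 * 1.94 * 0.9563
W = 178.1022


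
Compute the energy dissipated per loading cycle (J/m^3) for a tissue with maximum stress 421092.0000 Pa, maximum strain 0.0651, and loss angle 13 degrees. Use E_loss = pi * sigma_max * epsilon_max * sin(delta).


E_loss = pi * sigma_max * epsilon_max * sin(delta)
delta = 13 deg = 0.2269 rad
sin(delta) = 0.2250
E_loss = pi * 421092.0000 * 0.0651 * 0.2250
E_loss = 19372.9557


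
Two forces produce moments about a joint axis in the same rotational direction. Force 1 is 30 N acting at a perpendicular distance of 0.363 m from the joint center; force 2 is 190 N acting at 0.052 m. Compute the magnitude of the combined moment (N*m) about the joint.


M = F1 * d1 + F2 * d2
M = 30 * 0.363 + 190 * 0.052
M = 10.8900 + 9.8800
M = 20.7700


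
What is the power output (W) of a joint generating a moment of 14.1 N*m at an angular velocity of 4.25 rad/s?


P = M * omega
P = 14.1 * 4.25
P = 59.9250


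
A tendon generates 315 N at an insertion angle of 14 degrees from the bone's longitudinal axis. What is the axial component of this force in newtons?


F_eff = F_tendon * cos(theta)
theta = 14 deg = 0.2443 rad
cos(theta) = 0.9703
F_eff = 315 * 0.9703
F_eff = 305.6432


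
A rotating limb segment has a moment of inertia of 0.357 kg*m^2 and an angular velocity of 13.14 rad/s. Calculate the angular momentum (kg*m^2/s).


L = I * omega
L = 0.357 * 13.14
L = 4.6910


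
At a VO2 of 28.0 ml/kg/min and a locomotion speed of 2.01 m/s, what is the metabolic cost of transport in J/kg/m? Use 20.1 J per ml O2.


Power per kg = VO2 * 20.1 / 60
Power per kg = 28.0 * 20.1 / 60 = 9.3800 W/kg
Cost = power_per_kg / speed
Cost = 9.3800 / 2.01
Cost = 4.6667


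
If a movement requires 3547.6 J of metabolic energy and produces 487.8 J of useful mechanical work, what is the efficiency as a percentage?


eta = (W_mech / E_meta) * 100
eta = (487.8 / 3547.6) * 100
ratio = 0.1375
eta = 13.7501


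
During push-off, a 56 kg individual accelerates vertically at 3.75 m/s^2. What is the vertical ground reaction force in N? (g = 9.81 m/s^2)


GRF = m * (g + a)
GRF = 56 * (9.81 + 3.75)
GRF = 56 * 13.5600
GRF = 759.3600


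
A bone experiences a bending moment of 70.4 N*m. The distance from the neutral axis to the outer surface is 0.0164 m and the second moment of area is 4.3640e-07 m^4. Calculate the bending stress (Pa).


sigma = M * c / I
sigma = 70.4 * 0.0164 / 4.3640e-07
M * c = 1.1546
sigma = 2.6456e+06


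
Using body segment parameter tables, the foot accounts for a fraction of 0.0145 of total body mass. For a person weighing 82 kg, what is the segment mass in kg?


m_segment = body_mass * fraction
m_segment = 82 * 0.0145
m_segment = 1.1890


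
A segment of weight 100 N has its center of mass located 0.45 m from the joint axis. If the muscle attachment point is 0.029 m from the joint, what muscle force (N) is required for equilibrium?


F_muscle = W * d_load / d_muscle
F_muscle = 100 * 0.45 / 0.029
Numerator = 45.0000
F_muscle = 1551.7241


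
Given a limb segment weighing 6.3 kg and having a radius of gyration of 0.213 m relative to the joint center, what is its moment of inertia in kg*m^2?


I = m * k^2
I = 6.3 * 0.213^2
k^2 = 0.0454
I = 0.2858


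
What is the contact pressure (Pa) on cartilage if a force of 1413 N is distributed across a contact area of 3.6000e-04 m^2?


P = F / A
P = 1413 / 3.6000e-04
P = 3.9250e+06


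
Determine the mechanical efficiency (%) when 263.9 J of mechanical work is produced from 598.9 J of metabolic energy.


eta = (W_mech / E_meta) * 100
eta = (263.9 / 598.9) * 100
ratio = 0.4406
eta = 44.0641


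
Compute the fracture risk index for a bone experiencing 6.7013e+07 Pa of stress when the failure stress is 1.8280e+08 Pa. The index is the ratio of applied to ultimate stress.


FRI = applied / ultimate
FRI = 6.7013e+07 / 1.8280e+08
FRI = 0.3666


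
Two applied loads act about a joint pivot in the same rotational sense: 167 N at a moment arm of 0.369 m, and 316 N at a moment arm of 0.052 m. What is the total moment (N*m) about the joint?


M = F1 * d1 + F2 * d2
M = 167 * 0.369 + 316 * 0.052
M = 61.6230 + 16.4320
M = 78.0550


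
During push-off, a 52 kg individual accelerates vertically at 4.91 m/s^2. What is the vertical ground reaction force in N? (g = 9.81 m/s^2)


GRF = m * (g + a)
GRF = 52 * (9.81 + 4.91)
GRF = 52 * 14.7200
GRF = 765.4400


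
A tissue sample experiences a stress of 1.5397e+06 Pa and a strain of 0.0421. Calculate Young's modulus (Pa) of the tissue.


E = stress / strain
E = 1.5397e+06 / 0.0421
E = 3.6572e+07


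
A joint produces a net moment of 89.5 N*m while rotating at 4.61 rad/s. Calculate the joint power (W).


P = M * omega
P = 89.5 * 4.61
P = 412.5950


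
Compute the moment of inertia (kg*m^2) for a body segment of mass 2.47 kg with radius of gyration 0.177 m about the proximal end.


I = m * k^2
I = 2.47 * 0.177^2
k^2 = 0.0313
I = 0.0774


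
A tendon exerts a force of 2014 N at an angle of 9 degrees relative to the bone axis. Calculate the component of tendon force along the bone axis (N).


F_eff = F_tendon * cos(theta)
theta = 9 deg = 0.1571 rad
cos(theta) = 0.9877
F_eff = 2014 * 0.9877
F_eff = 1989.2043


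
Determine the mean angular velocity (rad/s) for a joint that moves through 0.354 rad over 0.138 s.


omega = delta_theta / delta_t
omega = 0.354 / 0.138
omega = 2.5652


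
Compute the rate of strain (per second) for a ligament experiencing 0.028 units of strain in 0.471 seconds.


strain_rate = delta_strain / delta_t
strain_rate = 0.028 / 0.471
strain_rate = 0.0594


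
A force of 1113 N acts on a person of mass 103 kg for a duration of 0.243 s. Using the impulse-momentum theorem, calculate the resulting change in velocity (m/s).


J = F * dt = 1113 * 0.243 = 270.4590 N*s
delta_v = J / m
delta_v = 270.4590 / 103
delta_v = 2.6258


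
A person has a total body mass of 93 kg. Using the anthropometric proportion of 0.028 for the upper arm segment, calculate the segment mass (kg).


m_segment = body_mass * fraction
m_segment = 93 * 0.028
m_segment = 2.6040


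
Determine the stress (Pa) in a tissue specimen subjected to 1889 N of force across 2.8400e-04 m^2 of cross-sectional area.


stress = F / A
stress = 1889 / 2.8400e-04
stress = 6.6514e+06


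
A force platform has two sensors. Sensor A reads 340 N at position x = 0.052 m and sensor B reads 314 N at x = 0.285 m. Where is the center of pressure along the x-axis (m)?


COP_x = (F1*x1 + F2*x2) / (F1 + F2)
COP_x = (340*0.052 + 314*0.285) / (340 + 314)
Numerator = 107.1700
Denominator = 654
COP_x = 0.1639


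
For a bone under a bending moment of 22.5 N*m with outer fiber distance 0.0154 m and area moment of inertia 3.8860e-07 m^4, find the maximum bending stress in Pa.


sigma = M * c / I
sigma = 22.5 * 0.0154 / 3.8860e-07
M * c = 0.3465
sigma = 891662.3778


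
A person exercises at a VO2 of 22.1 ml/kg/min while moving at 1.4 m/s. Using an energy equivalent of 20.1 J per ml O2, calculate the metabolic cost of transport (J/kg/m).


Power per kg = VO2 * 20.1 / 60
Power per kg = 22.1 * 20.1 / 60 = 7.4035 W/kg
Cost = power_per_kg / speed
Cost = 7.4035 / 1.4
Cost = 5.2882


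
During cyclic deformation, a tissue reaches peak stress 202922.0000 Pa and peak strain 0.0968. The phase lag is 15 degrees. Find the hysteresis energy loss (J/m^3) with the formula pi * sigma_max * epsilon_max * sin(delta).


E_loss = pi * sigma_max * epsilon_max * sin(delta)
delta = 15 deg = 0.2618 rad
sin(delta) = 0.2588
E_loss = pi * 202922.0000 * 0.0968 * 0.2588
E_loss = 15971.6798


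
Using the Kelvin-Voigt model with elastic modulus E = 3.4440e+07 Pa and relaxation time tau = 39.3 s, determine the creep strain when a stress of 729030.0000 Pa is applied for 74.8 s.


epsilon(t) = (sigma/E) * (1 - exp(-t/tau))
sigma/E = 729030.0000 / 3.4440e+07 = 0.0212
exp(-t/tau) = exp(-74.8 / 39.3) = 0.1491
epsilon = 0.0212 * (1 - 0.1491)
epsilon = 0.0180


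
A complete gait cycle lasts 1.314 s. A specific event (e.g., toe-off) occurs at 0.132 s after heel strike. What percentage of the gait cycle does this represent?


pct = (event_time / cycle_time) * 100
pct = (0.132 / 1.314) * 100
ratio = 0.1005
pct = 10.0457


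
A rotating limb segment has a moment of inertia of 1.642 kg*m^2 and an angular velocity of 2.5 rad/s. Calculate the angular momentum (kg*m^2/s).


L = I * omega
L = 1.642 * 2.5
L = 4.1050


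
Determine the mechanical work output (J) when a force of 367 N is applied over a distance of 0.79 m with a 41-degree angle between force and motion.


W = F * d * cos(theta)
theta = 41 deg = 0.7156 rad
cos(theta) = 0.7547
W = 367 * 0.79 * 0.7547
W = 218.8129


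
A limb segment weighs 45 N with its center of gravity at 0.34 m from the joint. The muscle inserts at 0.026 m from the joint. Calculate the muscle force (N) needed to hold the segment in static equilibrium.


F_muscle = W * d_load / d_muscle
F_muscle = 45 * 0.34 / 0.026
Numerator = 15.3000
F_muscle = 588.4615


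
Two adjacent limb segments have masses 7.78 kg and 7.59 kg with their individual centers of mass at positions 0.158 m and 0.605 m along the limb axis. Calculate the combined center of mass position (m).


COM = (m1*x1 + m2*x2) / (m1 + m2)
COM = (7.78*0.158 + 7.59*0.605) / (7.78 + 7.59)
Numerator = 5.8212
Denominator = 15.3700
COM = 0.3787


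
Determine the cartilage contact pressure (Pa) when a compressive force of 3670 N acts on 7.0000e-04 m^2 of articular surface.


P = F / A
P = 3670 / 7.0000e-04
P = 5.2429e+06


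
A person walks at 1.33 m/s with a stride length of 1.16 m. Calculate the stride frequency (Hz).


f = v / stride_length
f = 1.33 / 1.16
f = 1.1466


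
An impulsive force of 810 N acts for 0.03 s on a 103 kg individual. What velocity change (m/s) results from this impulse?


J = F * dt = 810 * 0.03 = 24.3000 N*s
delta_v = J / m
delta_v = 24.3000 / 103
delta_v = 0.2359


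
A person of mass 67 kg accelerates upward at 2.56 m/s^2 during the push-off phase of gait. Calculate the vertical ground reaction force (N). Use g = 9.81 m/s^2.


GRF = m * (g + a)
GRF = 67 * (9.81 + 2.56)
GRF = 67 * 12.3700
GRF = 828.7900


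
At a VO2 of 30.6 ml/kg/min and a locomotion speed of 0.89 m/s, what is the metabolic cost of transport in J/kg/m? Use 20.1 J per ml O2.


Power per kg = VO2 * 20.1 / 60
Power per kg = 30.6 * 20.1 / 60 = 10.2510 W/kg
Cost = power_per_kg / speed
Cost = 10.2510 / 0.89
Cost = 11.5180


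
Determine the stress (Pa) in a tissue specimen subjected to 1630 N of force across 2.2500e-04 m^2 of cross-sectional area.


stress = F / A
stress = 1630 / 2.2500e-04
stress = 7.2444e+06


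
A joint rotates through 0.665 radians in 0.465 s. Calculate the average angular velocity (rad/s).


omega = delta_theta / delta_t
omega = 0.665 / 0.465
omega = 1.4301


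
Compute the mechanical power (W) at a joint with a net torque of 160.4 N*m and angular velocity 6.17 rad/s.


P = M * omega
P = 160.4 * 6.17
P = 989.6680


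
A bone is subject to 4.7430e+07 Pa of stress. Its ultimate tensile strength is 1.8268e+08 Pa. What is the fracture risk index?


FRI = applied / ultimate
FRI = 4.7430e+07 / 1.8268e+08
FRI = 0.2596


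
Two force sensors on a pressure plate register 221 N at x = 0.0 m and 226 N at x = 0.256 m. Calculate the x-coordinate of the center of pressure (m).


COP_x = (F1*x1 + F2*x2) / (F1 + F2)
COP_x = (221*0.0 + 226*0.256) / (221 + 226)
Numerator = 57.8560
Denominator = 447
COP_x = 0.1294


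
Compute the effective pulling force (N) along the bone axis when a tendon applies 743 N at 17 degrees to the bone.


F_eff = F_tendon * cos(theta)
theta = 17 deg = 0.2967 rad
cos(theta) = 0.9563
F_eff = 743 * 0.9563
F_eff = 710.5344


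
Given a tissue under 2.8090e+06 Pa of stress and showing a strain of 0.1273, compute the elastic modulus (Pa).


E = stress / strain
E = 2.8090e+06 / 0.1273
E = 2.2066e+07


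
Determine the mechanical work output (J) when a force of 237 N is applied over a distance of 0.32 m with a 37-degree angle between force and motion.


W = F * d * cos(theta)
theta = 37 deg = 0.6458 rad
cos(theta) = 0.7986
W = 237 * 0.32 * 0.7986
W = 60.5685


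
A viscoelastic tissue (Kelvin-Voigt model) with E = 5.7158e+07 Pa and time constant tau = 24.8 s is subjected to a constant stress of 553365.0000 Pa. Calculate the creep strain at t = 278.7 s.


epsilon(t) = (sigma/E) * (1 - exp(-t/tau))
sigma/E = 553365.0000 / 5.7158e+07 = 0.0097
exp(-t/tau) = exp(-278.7 / 24.8) = 1.3166e-05
epsilon = 0.0097 * (1 - 1.3166e-05)
epsilon = 0.0097


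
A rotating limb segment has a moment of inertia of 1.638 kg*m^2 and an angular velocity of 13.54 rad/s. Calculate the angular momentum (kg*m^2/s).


L = I * omega
L = 1.638 * 13.54
L = 22.1785


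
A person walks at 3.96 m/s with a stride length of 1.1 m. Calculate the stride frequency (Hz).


f = v / stride_length
f = 3.96 / 1.1
f = 3.6000


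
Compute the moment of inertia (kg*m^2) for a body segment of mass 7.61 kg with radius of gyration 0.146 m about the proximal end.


I = m * k^2
I = 7.61 * 0.146^2
k^2 = 0.0213
I = 0.1622


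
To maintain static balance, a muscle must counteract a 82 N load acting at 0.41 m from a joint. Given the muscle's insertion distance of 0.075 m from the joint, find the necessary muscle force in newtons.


F_muscle = W * d_load / d_muscle
F_muscle = 82 * 0.41 / 0.075
Numerator = 33.6200
F_muscle = 448.2667


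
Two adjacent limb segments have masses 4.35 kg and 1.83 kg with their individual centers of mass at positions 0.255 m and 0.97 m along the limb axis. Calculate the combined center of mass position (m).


COM = (m1*x1 + m2*x2) / (m1 + m2)
COM = (4.35*0.255 + 1.83*0.97) / (4.35 + 1.83)
Numerator = 2.8843
Denominator = 6.1800
COM = 0.4667


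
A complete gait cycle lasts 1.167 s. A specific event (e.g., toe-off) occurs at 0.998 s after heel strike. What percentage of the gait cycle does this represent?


pct = (event_time / cycle_time) * 100
pct = (0.998 / 1.167) * 100
ratio = 0.8552
pct = 85.5184


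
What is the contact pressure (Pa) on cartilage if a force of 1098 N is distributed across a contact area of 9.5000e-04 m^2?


P = F / A
P = 1098 / 9.5000e-04
P = 1.1558e+06


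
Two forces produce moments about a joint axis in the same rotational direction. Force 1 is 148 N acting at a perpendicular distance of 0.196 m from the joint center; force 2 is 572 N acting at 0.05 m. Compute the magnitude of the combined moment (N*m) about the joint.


M = F1 * d1 + F2 * d2
M = 148 * 0.196 + 572 * 0.05
M = 29.0080 + 28.6000
M = 57.6080


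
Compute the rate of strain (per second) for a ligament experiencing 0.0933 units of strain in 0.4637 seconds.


strain_rate = delta_strain / delta_t
strain_rate = 0.0933 / 0.4637
strain_rate = 0.2012


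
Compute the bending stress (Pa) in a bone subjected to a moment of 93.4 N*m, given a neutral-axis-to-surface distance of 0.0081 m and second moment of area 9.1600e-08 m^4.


sigma = M * c / I
sigma = 93.4 * 0.0081 / 9.1600e-08
M * c = 0.7565
sigma = 8.2592e+06


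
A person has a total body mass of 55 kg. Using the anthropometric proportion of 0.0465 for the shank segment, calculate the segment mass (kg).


m_segment = body_mass * fraction
m_segment = 55 * 0.0465
m_segment = 2.5575


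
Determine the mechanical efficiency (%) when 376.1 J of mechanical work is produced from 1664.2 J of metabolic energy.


eta = (W_mech / E_meta) * 100
eta = (376.1 / 1664.2) * 100
ratio = 0.2260
eta = 22.5994


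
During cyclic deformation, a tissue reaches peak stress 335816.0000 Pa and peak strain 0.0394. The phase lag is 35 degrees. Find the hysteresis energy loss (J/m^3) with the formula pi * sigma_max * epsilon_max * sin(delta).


E_loss = pi * sigma_max * epsilon_max * sin(delta)
delta = 35 deg = 0.6109 rad
sin(delta) = 0.5736
E_loss = pi * 335816.0000 * 0.0394 * 0.5736
E_loss = 23841.7857


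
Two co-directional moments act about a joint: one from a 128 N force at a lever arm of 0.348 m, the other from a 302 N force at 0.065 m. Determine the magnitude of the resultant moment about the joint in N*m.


M = F1 * d1 + F2 * d2
M = 128 * 0.348 + 302 * 0.065
M = 44.5440 + 19.6300
M = 64.1740


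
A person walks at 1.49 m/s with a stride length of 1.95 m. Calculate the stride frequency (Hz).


f = v / stride_length
f = 1.49 / 1.95
f = 0.7641


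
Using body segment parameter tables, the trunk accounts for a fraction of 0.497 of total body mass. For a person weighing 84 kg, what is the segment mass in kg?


m_segment = body_mass * fraction
m_segment = 84 * 0.497
m_segment = 41.7480


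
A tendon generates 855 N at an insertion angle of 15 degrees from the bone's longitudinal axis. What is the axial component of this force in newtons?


F_eff = F_tendon * cos(theta)
theta = 15 deg = 0.2618 rad
cos(theta) = 0.9659
F_eff = 855 * 0.9659
F_eff = 825.8666


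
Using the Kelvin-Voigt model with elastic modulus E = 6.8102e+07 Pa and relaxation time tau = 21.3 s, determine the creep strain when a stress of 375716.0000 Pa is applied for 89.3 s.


epsilon(t) = (sigma/E) * (1 - exp(-t/tau))
sigma/E = 375716.0000 / 6.8102e+07 = 0.0055
exp(-t/tau) = exp(-89.3 / 21.3) = 0.0151
epsilon = 0.0055 * (1 - 0.0151)
epsilon = 0.0054


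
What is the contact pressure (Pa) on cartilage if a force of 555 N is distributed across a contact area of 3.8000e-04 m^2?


P = F / A
P = 555 / 3.8000e-04
P = 1.4605e+06


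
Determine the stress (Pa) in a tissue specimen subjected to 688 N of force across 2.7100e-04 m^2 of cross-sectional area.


stress = F / A
stress = 688 / 2.7100e-04
stress = 2.5387e+06


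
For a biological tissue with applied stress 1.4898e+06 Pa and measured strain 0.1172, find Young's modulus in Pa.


E = stress / strain
E = 1.4898e+06 / 0.1172
E = 1.2712e+07


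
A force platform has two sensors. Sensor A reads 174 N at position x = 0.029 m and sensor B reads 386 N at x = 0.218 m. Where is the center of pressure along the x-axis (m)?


COP_x = (F1*x1 + F2*x2) / (F1 + F2)
COP_x = (174*0.029 + 386*0.218) / (174 + 386)
Numerator = 89.1940
Denominator = 560
COP_x = 0.1593


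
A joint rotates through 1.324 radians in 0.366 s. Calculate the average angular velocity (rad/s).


omega = delta_theta / delta_t
omega = 1.324 / 0.366
omega = 3.6175


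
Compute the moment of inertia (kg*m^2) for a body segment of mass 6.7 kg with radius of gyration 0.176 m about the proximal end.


I = m * k^2
I = 6.7 * 0.176^2
k^2 = 0.0310
I = 0.2075


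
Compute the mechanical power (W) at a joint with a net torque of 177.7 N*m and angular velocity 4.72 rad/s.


P = M * omega
P = 177.7 * 4.72
P = 838.7440


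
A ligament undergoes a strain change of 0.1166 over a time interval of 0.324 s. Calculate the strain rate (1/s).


strain_rate = delta_strain / delta_t
strain_rate = 0.1166 / 0.324
strain_rate = 0.3599


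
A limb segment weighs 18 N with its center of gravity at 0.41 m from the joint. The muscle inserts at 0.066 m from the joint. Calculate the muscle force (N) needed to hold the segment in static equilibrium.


F_muscle = W * d_load / d_muscle
F_muscle = 18 * 0.41 / 0.066
Numerator = 7.3800
F_muscle = 111.8182


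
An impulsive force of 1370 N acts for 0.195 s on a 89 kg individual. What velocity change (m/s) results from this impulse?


J = F * dt = 1370 * 0.195 = 267.1500 N*s
delta_v = J / m
delta_v = 267.1500 / 89
delta_v = 3.0017


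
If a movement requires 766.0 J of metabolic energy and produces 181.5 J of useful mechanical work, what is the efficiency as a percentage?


eta = (W_mech / E_meta) * 100
eta = (181.5 / 766.0) * 100
ratio = 0.2369
eta = 23.6945


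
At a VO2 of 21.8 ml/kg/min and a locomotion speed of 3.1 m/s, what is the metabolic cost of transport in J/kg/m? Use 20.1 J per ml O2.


Power per kg = VO2 * 20.1 / 60
Power per kg = 21.8 * 20.1 / 60 = 7.3030 W/kg
Cost = power_per_kg / speed
Cost = 7.3030 / 3.1
Cost = 2.3558


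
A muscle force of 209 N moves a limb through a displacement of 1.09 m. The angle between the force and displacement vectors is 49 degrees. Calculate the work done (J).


W = F * d * cos(theta)
theta = 49 deg = 0.8552 rad
cos(theta) = 0.6561
W = 209 * 1.09 * 0.6561
W = 149.4568


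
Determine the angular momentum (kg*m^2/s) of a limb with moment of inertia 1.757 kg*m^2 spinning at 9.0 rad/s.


L = I * omega
L = 1.757 * 9.0
L = 15.8130


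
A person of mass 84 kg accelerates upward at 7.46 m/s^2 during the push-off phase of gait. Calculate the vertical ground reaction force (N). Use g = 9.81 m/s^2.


GRF = m * (g + a)
GRF = 84 * (9.81 + 7.46)
GRF = 84 * 17.2700
GRF = 1450.6800


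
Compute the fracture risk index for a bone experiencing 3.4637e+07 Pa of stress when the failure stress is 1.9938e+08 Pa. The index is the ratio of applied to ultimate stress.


FRI = applied / ultimate
FRI = 3.4637e+07 / 1.9938e+08
FRI = 0.1737


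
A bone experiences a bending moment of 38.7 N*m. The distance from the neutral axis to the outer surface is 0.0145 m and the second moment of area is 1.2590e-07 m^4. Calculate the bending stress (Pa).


sigma = M * c / I
sigma = 38.7 * 0.0145 / 1.2590e-07
M * c = 0.5612
sigma = 4.4571e+06


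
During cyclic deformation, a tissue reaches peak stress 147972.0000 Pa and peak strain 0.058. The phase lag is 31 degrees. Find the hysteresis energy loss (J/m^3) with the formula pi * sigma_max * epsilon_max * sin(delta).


E_loss = pi * sigma_max * epsilon_max * sin(delta)
delta = 31 deg = 0.5411 rad
sin(delta) = 0.5150
E_loss = pi * 147972.0000 * 0.058 * 0.5150
E_loss = 13886.6262


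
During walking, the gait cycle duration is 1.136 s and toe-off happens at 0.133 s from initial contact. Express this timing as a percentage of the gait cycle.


pct = (event_time / cycle_time) * 100
pct = (0.133 / 1.136) * 100
ratio = 0.1171
pct = 11.7077


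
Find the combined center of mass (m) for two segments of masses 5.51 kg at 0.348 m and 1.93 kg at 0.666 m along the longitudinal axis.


COM = (m1*x1 + m2*x2) / (m1 + m2)
COM = (5.51*0.348 + 1.93*0.666) / (5.51 + 1.93)
Numerator = 3.2029
Denominator = 7.4400
COM = 0.4305
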